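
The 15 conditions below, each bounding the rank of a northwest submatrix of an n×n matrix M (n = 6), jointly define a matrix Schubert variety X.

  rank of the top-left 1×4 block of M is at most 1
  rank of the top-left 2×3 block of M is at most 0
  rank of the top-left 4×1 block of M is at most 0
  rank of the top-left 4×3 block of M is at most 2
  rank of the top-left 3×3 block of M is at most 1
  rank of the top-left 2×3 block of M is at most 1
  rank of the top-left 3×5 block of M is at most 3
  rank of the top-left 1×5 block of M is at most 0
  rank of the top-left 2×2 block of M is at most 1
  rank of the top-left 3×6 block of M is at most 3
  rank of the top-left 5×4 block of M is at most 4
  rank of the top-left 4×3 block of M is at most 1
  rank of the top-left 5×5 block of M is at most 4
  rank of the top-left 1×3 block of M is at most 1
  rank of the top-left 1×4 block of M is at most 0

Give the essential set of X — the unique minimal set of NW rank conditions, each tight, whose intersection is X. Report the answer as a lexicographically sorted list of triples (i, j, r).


Computing R[i][j] = min implied NW-rank bound (n=6, 15 conditions):

  i=1: 0 | 0 | 0 | 0 | 0 | 1
  i=2: 0 | 0 | 0 | 1 | 1 | 2
  i=3: 0 | 1 | 1 | 2 | 2 | 3
  i=4: 0 | 1 | 1 | 2 | 3 | 4
  i=5: 1 | 2 | 2 | 3 | 4 | 5
  i=6: 1 | 2 | 3 | 4 | 5 | 6

second differences of R give the permutation w = (6, 4, 2, 5, 1, 3).

|D(w)|=11, |Ess(w)|=4:

[(1, 5, 0), (2, 3, 0), (4, 1, 0), (4, 3, 1)]


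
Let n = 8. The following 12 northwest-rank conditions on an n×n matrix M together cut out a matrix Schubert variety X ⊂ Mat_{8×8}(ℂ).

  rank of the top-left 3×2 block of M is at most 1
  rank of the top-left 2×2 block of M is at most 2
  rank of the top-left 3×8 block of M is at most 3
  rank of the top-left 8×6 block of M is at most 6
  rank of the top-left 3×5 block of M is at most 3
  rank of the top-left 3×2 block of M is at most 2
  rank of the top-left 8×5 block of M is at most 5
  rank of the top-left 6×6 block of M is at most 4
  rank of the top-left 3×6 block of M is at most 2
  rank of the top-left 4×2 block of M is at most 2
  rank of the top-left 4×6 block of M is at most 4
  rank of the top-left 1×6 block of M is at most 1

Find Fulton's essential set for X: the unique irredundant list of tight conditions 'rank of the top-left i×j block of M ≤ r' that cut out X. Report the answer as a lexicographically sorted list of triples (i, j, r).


The tightest implied rank at each (i,j), from the 12 conditions:

  i=1: 1 1 1 1 1 1 1 1
  i=2: 1 1 2 2 2 2 2 2
  i=3: 1 1 2 2 2 2 3 3
  i=4: 1 2 3 3 3 3 4 4
  i=5: 1 2 3 4 4 4 5 5
  i=6: 1 2 3 4 4 4 5 6
  i=7: 1 2 3 4 5 5 6 7
  i=8: 1 2 3 4 5 6 7 8

second differences of R give the permutation w = (1, 3, 7, 2, 4, 8, 5, 6).

Rothe diagram D(w) (7 cells), 3 SE-corners (essential conditions):

[(3, 2, 1), (3, 6, 2), (6, 6, 4)]


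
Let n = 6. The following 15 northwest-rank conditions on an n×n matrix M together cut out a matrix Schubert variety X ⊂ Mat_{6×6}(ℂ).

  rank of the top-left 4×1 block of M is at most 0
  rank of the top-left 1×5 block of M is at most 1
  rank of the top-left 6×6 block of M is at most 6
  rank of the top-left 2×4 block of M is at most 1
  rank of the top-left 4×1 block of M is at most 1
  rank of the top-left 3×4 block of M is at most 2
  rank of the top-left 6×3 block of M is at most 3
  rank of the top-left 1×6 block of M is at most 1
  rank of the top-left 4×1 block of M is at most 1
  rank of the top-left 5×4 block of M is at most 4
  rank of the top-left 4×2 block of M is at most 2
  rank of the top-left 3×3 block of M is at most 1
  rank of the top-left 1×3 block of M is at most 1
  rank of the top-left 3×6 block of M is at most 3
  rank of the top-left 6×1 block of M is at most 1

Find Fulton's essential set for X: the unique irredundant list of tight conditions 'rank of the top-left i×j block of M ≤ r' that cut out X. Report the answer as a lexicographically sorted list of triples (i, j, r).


Recovering R(i,j) via the rank-extension bound from the 15 conditions:

  row 1: 0 1 1 1 1 1
  row 2: 0 1 1 1 2 2
  row 3: 0 1 1 2 3 3
  row 4: 0 1 2 3 4 4
  row 5: 1 2 3 4 5 5
  row 6: 1 2 3 4 5 6

so w = (2, 5, 4, 3, 1, 6).

|D(w)|=7, |Ess(w)|=3:

[(2, 4, 1), (3, 3, 1), (4, 1, 0)]


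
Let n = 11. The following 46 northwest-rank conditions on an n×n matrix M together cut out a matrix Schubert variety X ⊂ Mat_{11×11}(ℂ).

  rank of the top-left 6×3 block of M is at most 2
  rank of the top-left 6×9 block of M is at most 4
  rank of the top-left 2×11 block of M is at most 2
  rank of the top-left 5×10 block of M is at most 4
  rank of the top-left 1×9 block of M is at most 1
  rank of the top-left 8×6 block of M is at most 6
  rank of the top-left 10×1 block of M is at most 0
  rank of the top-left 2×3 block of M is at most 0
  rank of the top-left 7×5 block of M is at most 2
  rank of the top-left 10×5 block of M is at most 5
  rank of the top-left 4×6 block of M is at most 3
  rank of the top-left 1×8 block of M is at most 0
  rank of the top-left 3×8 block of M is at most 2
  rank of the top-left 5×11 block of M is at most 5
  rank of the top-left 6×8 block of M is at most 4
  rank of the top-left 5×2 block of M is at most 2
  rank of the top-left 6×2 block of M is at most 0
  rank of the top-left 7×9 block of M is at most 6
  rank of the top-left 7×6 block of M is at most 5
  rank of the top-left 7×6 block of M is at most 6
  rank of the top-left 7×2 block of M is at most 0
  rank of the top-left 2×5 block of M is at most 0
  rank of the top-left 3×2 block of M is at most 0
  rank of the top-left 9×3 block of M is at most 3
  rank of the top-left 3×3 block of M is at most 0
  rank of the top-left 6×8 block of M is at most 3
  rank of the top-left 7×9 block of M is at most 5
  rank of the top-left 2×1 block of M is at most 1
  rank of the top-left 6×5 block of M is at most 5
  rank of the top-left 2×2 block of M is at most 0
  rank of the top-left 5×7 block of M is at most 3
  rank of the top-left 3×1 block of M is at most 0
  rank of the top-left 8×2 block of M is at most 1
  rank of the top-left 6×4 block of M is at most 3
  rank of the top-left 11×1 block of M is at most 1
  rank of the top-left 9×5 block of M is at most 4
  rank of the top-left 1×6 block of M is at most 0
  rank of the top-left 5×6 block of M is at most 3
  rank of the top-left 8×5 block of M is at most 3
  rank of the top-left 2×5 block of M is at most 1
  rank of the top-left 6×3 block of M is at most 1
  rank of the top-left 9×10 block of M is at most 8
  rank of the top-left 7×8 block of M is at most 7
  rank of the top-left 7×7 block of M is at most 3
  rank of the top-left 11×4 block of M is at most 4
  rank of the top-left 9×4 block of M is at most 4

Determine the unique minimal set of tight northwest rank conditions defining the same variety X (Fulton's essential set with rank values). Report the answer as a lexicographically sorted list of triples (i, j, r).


Computing R[i][j] = min implied NW-rank bound (n=11, 46 conditions):

  0, 0, 0, 0, 0, 0, 0, 0, 1, 1, 1
  0, 0, 0, 0, 0, 1, 1, 1, 2, 2, 2
  0, 0, 0, 1, 1, 2, 2, 2, 3, 3, 3
  0, 0, 1, 2, 2, 3, 3, 3, 4, 4, 4
  0, 0, 1, 2, 2, 3, 3, 3, 4, 4, 5
  0, 0, 1, 2, 2, 3, 3, 3, 4, 5, 6
  0, 0, 1, 2, 2, 3, 3, 4, 5, 6, 7
  0, 1, 2, 3, 3, 4, 4, 5, 6, 7, 8
  0, 1, 2, 3, 4, 5, 5, 6, 7, 8, 9
  0, 1, 2, 3, 4, 5, 6, 7, 8, 9, 10
  1, 2, 3, 4, 5, 6, 7, 8, 9, 10, 11

so w = (9, 6, 4, 3, 11, 10, 8, 2, 5, 7, 1).

Fulton essential set (9 of the 36 Rothe cells):

[(1, 8, 0), (2, 5, 0), (3, 3, 0), (5, 10, 4), (6, 8, 3), (7, 2, 0), (7, 5, 2), (7, 7, 3), (10, 1, 0)]


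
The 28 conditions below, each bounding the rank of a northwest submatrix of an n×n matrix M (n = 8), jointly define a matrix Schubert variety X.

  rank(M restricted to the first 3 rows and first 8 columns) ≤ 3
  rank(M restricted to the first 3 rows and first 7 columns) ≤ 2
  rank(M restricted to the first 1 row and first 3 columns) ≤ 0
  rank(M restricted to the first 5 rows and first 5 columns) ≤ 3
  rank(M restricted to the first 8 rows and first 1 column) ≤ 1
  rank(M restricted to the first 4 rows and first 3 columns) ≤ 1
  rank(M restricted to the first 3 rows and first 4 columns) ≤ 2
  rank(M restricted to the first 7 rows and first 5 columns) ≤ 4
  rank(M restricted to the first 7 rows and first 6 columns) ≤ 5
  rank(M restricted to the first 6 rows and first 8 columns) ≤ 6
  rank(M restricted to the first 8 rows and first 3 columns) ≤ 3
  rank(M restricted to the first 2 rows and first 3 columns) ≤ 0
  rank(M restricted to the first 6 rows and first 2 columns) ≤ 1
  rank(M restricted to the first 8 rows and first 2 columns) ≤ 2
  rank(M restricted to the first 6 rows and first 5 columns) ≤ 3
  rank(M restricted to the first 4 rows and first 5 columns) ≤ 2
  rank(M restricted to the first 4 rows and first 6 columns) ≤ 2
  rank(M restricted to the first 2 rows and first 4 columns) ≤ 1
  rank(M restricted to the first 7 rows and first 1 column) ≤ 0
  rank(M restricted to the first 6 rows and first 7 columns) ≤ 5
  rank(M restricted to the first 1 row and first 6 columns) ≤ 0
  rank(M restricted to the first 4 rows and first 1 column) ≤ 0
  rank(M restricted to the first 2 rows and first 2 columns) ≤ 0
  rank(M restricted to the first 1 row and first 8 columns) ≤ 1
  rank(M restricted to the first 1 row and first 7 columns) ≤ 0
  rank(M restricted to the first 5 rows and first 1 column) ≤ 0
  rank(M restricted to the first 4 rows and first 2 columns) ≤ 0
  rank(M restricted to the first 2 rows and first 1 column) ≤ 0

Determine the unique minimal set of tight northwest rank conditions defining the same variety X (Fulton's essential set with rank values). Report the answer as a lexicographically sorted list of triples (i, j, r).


Propagating the 28 rank bounds to every northwest block:

  i=1: 0 | 0 | 0 | 0 | 0 | 0 | 0 | 1
  i=2: 0 | 0 | 0 | 1 | 1 | 1 | 1 | 2
  i=3: 0 | 0 | 1 | 2 | 2 | 2 | 2 | 3
  i=4: 0 | 0 | 1 | 2 | 2 | 2 | 3 | 4
  i=5: 0 | 1 | 2 | 3 | 3 | 3 | 4 | 5
  i=6: 0 | 1 | 2 | 3 | 3 | 4 | 5 | 6
  i=7: 0 | 1 | 2 | 3 | 4 | 5 | 6 | 7
  i=8: 1 | 2 | 3 | 4 | 5 | 6 | 7 | 8

second differences of R give the permutation w = (8, 4, 3, 7, 2, 6, 5, 1).

|D(w)|=20, |Ess(w)|=6:

[(1, 7, 0), (2, 3, 0), (4, 2, 0), (4, 6, 2), (6, 5, 3), (7, 1, 0)]


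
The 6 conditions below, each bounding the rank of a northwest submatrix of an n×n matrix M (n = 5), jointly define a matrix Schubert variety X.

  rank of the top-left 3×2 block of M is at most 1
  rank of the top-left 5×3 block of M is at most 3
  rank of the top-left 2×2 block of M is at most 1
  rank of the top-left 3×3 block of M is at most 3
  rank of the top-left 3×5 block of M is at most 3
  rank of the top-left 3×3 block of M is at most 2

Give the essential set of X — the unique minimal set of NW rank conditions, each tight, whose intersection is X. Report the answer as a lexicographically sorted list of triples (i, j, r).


Rank table r_w(5×5) implied by the 6 constraints:

  i=1: 1 1 1 1 1
  i=2: 1 1 2 2 2
  i=3: 1 1 2 3 3
  i=4: 1 2 3 4 4
  i=5: 1 2 3 4 5

so w = (1, 3, 4, 2, 5).

Rothe diagram D(w) (2 cells), 1 SE-corner (essential condition):

[(3, 2, 1)]


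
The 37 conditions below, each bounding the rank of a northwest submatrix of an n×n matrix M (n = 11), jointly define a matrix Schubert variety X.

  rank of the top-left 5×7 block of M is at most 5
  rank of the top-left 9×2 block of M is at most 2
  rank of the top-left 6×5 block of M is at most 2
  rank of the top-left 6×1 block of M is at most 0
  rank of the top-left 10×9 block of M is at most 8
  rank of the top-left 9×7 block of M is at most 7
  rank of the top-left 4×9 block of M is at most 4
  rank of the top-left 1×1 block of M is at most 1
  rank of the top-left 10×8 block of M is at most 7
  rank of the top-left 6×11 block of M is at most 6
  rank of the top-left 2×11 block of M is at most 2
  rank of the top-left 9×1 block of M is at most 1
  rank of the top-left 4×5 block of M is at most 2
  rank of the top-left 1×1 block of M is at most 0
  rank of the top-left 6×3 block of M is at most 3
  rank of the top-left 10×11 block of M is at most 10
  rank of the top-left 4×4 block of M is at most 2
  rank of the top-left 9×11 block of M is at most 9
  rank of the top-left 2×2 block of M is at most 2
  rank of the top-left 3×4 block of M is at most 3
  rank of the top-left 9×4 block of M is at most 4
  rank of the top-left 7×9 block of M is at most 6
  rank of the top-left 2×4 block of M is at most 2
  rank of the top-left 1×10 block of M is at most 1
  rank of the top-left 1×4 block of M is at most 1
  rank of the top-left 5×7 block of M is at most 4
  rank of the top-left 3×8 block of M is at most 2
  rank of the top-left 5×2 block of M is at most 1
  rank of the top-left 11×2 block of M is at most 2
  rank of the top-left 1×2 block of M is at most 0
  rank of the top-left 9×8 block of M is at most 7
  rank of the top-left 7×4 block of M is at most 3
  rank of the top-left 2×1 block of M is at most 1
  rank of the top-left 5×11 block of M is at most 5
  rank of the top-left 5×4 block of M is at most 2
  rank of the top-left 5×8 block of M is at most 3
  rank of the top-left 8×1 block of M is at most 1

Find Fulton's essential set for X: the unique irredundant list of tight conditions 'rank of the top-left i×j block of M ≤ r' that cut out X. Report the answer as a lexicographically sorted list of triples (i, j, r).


The tightest implied rank at each (i,j), from the 37 conditions:

  0, 0, 1, 1, 1, 1, 1, 1, 1, 1, 1
  0, 1, 2, 2, 2, 2, 2, 2, 2, 2, 2
  0, 1, 2, 2, 2, 2, 2, 2, 3, 3, 3
  0, 1, 2, 2, 2, 3, 3, 3, 4, 4, 4
  0, 1, 2, 2, 2, 3, 3, 3, 4, 5, 5
  0, 1, 2, 2, 2, 3, 4, 4, 5, 6, 6
  1, 2, 3, 3, 3, 4, 5, 5, 6, 7, 7
  1, 2, 3, 4, 4, 5, 6, 6, 7, 8, 8
  1, 2, 3, 4, 5, 6, 7, 7, 8, 9, 9
  1, 2, 3, 4, 5, 6, 7, 7, 8, 9, 10
  1, 2, 3, 4, 5, 6, 7, 8, 9, 10, 11

hence w(1..11) = (3, 2, 9, 6, 10, 7, 1, 4, 5, 11, 8).

Fulton essential set (6 of the 21 Rothe cells):

[(1, 2, 0), (3, 8, 2), (5, 8, 3), (6, 1, 0), (6, 5, 2), (10, 8, 7)]


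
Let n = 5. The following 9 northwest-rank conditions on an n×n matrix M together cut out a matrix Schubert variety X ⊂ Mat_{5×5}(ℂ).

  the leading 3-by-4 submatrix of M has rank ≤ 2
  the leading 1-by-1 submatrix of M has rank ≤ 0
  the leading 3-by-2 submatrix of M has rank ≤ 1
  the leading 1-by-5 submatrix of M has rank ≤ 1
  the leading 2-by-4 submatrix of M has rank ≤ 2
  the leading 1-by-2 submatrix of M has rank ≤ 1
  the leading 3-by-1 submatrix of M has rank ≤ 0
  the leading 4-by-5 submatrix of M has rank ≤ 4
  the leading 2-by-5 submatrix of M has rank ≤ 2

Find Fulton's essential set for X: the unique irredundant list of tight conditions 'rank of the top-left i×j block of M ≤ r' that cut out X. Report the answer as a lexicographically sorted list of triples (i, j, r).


Reconstructing r_w from the 9 given conditions:

  i=1: 0 1 1 1 1
  i=2: 0 1 2 2 2
  i=3: 0 1 2 2 3
  i=4: 1 2 3 3 4
  i=5: 1 2 3 4 5

giving w = (2, 3, 5, 1, 4) via Δ²R.

2 SE-corners of the 4-cell Rothe diagram give Ess(w):

[(3, 1, 0), (3, 4, 2)]


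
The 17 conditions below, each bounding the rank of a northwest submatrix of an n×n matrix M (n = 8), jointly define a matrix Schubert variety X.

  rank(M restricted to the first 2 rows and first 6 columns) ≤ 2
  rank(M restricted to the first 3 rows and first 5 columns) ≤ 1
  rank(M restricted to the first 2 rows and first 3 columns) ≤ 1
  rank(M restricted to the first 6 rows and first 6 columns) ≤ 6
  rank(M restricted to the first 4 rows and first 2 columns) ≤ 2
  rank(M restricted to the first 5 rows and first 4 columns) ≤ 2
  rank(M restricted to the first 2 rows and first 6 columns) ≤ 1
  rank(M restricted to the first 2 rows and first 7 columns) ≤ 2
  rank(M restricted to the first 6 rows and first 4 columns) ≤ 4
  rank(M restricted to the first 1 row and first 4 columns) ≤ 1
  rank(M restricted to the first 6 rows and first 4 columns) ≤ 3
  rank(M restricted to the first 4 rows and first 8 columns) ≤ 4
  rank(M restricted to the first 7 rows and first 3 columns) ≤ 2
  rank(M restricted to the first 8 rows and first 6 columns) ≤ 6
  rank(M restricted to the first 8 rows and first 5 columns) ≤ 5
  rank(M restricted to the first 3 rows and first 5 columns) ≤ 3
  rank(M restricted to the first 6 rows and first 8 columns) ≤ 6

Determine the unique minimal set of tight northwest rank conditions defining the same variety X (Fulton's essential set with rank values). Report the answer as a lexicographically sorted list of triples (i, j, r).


Computing R[i][j] = min implied NW-rank bound (n=8, 17 conditions):

  i=1: 1 1 1 1 1 1 1 1
  i=2: 1 1 1 1 1 1 2 2
  i=3: 1 1 1 1 1 2 3 3
  i=4: 1 2 2 2 2 3 4 4
  i=5: 1 2 2 2 3 4 5 5
  i=6: 1 2 2 3 4 5 6 6
  i=7: 1 2 2 3 4 5 6 7
  i=8: 1 2 3 4 5 6 7 8

second differences of R give the permutation w = (1, 7, 6, 2, 5, 4, 8, 3).

Rothe diagram D(w) (13 cells), 4 SE-corners (essential conditions):

[(2, 6, 1), (3, 5, 1), (5, 4, 2), (7, 3, 2)]


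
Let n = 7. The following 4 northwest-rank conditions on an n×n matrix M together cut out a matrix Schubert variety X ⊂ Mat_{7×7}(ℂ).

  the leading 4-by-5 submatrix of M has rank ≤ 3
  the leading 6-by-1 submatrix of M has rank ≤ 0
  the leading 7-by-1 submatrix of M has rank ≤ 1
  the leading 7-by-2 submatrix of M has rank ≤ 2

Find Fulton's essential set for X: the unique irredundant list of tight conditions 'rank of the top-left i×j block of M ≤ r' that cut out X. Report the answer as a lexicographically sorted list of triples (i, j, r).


Reconstructing r_w from the 4 given conditions:

  row 1: 0, 1, 1, 1, 1, 1, 1
  row 2: 0, 1, 2, 2, 2, 2, 2
  row 3: 0, 1, 2, 3, 3, 3, 3
  row 4: 0, 1, 2, 3, 3, 4, 4
  row 5: 0, 1, 2, 3, 4, 5, 5
  row 6: 0, 1, 2, 3, 4, 5, 6
  row 7: 1, 2, 3, 4, 5, 6, 7

so w = (2, 3, 4, 6, 5, 7, 1).

D(w) has 7 cells with 2 SE-corners; essential set:

[(4, 5, 3), (6, 1, 0)]


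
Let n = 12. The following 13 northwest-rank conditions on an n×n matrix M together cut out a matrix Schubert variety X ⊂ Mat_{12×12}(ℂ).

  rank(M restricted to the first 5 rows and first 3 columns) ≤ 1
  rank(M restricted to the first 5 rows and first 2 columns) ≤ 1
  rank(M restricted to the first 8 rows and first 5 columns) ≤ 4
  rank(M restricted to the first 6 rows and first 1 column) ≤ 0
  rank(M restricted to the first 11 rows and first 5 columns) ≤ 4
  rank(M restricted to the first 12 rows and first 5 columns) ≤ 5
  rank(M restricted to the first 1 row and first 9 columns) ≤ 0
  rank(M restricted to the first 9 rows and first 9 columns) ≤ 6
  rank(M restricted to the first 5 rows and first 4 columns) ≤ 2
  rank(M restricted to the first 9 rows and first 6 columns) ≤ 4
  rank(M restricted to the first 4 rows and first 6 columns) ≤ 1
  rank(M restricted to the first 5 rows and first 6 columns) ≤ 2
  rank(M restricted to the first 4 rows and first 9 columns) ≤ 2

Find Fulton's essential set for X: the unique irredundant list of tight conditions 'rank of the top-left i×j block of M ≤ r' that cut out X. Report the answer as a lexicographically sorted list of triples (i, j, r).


Recovering R(i,j) via the rank-extension bound from the 13 conditions:

  row 1: 0 0 0 0 0 0 0 0 0 1 1 1
  row 2: 0 1 1 1 1 1 1 1 1 2 2 2
  row 3: 0 1 1 1 1 1 2 2 2 3 3 3
  row 4: 0 1 1 1 1 1 2 2 2 3 4 4
  row 5: 0 1 1 2 2 2 3 3 3 4 5 5
  row 6: 0 1 2 3 3 3 4 4 4 5 6 6
  row 7: 1 2 3 4 4 4 5 5 5 6 7 7
  row 8: 1 2 3 4 4 4 5 6 6 7 8 8
  row 9: 1 2 3 4 4 4 5 6 6 7 8 9
  row 10: 1 2 3 4 4 5 6 7 7 8 9 10
  row 11: 1 2 3 4 4 5 6 7 8 9 10 11
  row 12: 1 2 3 4 5 6 7 8 9 10 11 12

second differences of R give the permutation w = (10, 2, 7, 11, 4, 3, 1, 8, 12, 6, 9, 5).

|D(w)|=32, |Ess(w)|=8:

[(1, 9, 0), (4, 6, 1), (4, 9, 2), (5, 3, 1), (6, 1, 0), (9, 6, 4), (9, 9, 6), (11, 5, 4)]


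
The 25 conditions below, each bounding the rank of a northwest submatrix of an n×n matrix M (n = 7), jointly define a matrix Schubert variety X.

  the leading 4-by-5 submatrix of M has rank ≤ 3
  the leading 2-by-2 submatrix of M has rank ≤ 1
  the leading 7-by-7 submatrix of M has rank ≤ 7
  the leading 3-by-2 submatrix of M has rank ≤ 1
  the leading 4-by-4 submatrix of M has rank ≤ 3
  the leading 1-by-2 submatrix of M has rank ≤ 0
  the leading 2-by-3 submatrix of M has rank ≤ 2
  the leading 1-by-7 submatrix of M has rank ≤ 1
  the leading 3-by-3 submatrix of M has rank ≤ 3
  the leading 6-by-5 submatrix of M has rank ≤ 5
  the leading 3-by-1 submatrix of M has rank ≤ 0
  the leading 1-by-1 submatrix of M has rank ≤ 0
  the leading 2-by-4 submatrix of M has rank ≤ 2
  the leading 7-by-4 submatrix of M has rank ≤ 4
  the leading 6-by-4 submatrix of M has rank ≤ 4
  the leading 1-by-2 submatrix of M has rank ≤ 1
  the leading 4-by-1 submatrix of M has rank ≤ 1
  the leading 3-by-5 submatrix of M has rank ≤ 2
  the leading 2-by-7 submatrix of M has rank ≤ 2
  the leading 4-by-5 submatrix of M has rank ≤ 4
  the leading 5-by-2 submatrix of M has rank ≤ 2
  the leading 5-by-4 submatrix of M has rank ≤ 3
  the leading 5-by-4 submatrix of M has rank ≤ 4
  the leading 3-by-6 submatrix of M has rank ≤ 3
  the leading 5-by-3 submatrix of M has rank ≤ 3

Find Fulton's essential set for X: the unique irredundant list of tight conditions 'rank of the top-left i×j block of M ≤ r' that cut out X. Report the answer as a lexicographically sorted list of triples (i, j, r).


The tightest implied rank at each (i,j), from the 25 conditions:

  R[1]: 0, 0, 1, 1, 1, 1, 1
  R[2]: 0, 1, 2, 2, 2, 2, 2
  R[3]: 0, 1, 2, 2, 2, 3, 3
  R[4]: 1, 2, 3, 3, 3, 4, 4
  R[5]: 1, 2, 3, 3, 4, 5, 5
  R[6]: 1, 2, 3, 4, 5, 6, 6
  R[7]: 1, 2, 3, 4, 5, 6, 7

the unique w with this rank table is (3, 2, 6, 1, 5, 4, 7).

|D(w)|=7, |Ess(w)|=4:

[(1, 2, 0), (3, 1, 0), (3, 5, 2), (5, 4, 3)]


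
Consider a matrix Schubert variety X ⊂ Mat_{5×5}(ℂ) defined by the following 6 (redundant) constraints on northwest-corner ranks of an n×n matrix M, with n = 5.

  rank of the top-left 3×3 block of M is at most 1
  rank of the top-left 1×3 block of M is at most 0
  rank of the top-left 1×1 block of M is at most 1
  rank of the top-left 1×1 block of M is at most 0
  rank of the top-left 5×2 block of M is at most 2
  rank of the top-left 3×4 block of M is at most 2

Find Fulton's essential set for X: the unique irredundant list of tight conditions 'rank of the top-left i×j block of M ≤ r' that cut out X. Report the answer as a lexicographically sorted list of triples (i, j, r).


Computing R[i][j] = min implied NW-rank bound (n=5, 6 conditions):

  i=1: 0, 0, 0, 1, 1
  i=2: 1, 1, 1, 2, 2
  i=3: 1, 1, 1, 2, 3
  i=4: 1, 2, 2, 3, 4
  i=5: 1, 2, 3, 4, 5

so w = (4, 1, 5, 2, 3).

D(w) has 5 cells with 2 SE-corners; essential set:

[(1, 3, 0), (3, 3, 1)]


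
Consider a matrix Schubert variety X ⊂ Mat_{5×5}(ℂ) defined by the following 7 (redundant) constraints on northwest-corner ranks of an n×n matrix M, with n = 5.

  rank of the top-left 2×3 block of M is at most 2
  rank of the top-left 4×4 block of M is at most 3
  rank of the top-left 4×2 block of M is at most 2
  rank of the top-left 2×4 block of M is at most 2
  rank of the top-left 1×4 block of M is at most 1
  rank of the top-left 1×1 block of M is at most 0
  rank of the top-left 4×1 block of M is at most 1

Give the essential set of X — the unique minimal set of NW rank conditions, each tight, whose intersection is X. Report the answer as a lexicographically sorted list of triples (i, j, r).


Reconstructing r_w from the 7 given conditions:

  i=1: 0 | 1 | 1 | 1 | 1
  i=2: 1 | 2 | 2 | 2 | 2
  i=3: 1 | 2 | 3 | 3 | 3
  i=4: 1 | 2 | 3 | 3 | 4
  i=5: 1 | 2 | 3 | 4 | 5

second differences of R give the permutation w = (2, 1, 3, 5, 4).

|D(w)|=2, |Ess(w)|=2:

[(1, 1, 0), (4, 4, 3)]


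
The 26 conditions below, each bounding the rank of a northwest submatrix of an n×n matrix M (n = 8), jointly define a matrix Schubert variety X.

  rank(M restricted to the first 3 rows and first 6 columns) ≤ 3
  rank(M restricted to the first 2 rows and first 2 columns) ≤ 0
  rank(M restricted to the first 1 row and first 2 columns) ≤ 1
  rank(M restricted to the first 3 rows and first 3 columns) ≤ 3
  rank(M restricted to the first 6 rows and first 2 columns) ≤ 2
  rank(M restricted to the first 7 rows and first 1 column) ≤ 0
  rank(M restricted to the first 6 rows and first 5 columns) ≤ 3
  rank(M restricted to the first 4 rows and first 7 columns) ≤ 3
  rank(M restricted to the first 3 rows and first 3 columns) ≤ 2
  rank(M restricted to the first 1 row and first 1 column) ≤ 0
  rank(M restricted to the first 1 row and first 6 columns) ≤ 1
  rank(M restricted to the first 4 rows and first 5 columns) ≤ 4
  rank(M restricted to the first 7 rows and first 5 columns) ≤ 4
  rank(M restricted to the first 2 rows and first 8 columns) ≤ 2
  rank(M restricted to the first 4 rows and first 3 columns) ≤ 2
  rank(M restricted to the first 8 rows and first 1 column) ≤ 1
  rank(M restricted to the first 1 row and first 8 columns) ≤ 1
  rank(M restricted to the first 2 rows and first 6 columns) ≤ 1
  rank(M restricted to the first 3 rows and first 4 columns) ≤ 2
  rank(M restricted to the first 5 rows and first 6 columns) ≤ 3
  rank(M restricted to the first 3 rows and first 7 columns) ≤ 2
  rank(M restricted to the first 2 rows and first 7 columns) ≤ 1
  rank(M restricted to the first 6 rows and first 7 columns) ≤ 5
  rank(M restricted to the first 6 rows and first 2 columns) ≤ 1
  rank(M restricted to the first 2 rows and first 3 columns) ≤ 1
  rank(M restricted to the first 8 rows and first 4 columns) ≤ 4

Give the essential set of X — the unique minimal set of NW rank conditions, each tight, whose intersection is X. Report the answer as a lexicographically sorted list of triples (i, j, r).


Recovering R(i,j) via the rank-extension bound from the 26 conditions:

  i=1: 0 | 0 | 1 | 1 | 1 | 1 | 1 | 1
  i=2: 0 | 0 | 1 | 1 | 1 | 1 | 1 | 2
  i=3: 0 | 1 | 2 | 2 | 2 | 2 | 2 | 3
  i=4: 0 | 1 | 2 | 3 | 3 | 3 | 3 | 4
  i=5: 0 | 1 | 2 | 3 | 3 | 3 | 4 | 5
  i=6: 0 | 1 | 2 | 3 | 3 | 4 | 5 | 6
  i=7: 0 | 1 | 2 | 3 | 4 | 5 | 6 | 7
  i=8: 1 | 2 | 3 | 4 | 5 | 6 | 7 | 8

the unique w with this rank table is (3, 8, 2, 4, 7, 6, 5, 1).

ℓ(w)=16; the 5 essential cells (i,j,r):

[(2, 2, 0), (2, 7, 1), (5, 6, 3), (6, 5, 3), (7, 1, 0)]


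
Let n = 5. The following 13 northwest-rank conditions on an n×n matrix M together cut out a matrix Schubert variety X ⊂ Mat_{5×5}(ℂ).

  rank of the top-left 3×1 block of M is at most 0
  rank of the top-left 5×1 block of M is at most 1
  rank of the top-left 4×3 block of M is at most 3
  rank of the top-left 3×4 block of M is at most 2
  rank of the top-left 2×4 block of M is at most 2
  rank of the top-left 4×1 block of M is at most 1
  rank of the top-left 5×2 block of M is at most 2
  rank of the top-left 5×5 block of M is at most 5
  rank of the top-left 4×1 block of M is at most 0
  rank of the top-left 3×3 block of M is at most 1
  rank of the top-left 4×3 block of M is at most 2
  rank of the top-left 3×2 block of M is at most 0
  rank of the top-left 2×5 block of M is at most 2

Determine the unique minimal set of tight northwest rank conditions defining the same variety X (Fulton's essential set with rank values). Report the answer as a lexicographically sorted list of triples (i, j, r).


Propagating the 13 rank bounds to every northwest block:

  row 1: 0 | 0 | 1 | 1 | 1
  row 2: 0 | 0 | 1 | 2 | 2
  row 3: 0 | 0 | 1 | 2 | 3
  row 4: 0 | 1 | 2 | 3 | 4
  row 5: 1 | 2 | 3 | 4 | 5

hence w(1..5) = (3, 4, 5, 2, 1).

ℓ(w)=7; the 2 essential cells (i,j,r):

[(3, 2, 0), (4, 1, 0)]


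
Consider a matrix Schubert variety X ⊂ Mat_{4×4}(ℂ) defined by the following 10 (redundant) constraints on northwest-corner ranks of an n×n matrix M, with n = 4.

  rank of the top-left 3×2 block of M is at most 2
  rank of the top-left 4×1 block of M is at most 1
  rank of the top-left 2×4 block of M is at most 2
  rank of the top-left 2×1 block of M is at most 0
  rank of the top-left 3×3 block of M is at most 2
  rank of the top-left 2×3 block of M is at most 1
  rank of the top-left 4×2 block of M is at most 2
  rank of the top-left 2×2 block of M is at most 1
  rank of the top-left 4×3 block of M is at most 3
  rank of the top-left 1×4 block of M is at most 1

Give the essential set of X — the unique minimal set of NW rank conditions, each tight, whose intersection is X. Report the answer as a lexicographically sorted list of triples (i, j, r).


Rank table r_w(4×4) implied by the 10 constraints:

  i=1: 0, 1, 1, 1
  i=2: 0, 1, 1, 2
  i=3: 1, 2, 2, 3
  i=4: 1, 2, 3, 4

so w = (2, 4, 1, 3).

D(w) has 3 cells with 2 SE-corners; essential set:

[(2, 1, 0), (2, 3, 1)]


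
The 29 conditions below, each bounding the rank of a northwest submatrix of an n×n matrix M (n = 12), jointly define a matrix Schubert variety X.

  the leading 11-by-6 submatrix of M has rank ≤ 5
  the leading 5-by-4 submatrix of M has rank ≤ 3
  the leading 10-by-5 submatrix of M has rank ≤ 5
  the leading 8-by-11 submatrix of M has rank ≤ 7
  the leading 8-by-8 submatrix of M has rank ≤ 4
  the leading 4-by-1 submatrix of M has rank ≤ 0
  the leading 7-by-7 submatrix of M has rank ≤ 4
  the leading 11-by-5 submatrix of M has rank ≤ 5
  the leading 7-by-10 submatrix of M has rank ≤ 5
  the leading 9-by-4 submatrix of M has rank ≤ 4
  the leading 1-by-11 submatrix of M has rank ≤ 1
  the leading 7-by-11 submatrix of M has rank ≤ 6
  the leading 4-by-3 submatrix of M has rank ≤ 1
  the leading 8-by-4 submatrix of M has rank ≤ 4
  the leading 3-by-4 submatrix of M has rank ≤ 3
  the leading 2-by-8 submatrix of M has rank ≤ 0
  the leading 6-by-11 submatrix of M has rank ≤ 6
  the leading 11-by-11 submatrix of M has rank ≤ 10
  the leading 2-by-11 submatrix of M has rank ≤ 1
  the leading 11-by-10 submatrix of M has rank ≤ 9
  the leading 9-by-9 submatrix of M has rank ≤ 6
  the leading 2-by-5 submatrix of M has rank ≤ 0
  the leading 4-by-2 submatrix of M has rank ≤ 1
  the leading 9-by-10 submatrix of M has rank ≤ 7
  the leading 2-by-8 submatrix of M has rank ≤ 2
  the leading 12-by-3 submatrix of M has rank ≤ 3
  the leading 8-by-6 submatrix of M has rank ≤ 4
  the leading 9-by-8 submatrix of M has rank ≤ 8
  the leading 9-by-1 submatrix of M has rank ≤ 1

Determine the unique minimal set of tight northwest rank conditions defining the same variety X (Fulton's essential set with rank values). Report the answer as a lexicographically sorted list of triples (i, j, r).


Computing R[i][j] = min implied NW-rank bound (n=12, 29 conditions):

  R[1]: 0  0  0  0  0  0  0  0  1  1  1  1
  R[2]: 0  0  0  0  0  0  0  0  1  1  1  2
  R[3]: 0  1  1  1  1  1  1  1  2  2  2  3
  R[4]: 0  1  1  2  2  2  2  2  3  3  3  4
  R[5]: 1  2  2  3  3  3  3  3  4  4  4  5
  R[6]: 1  2  3  4  4  4  4  4  5  5  5  6
  R[7]: 1  2  3  4  4  4  4  4  5  5  6  7
  R[8]: 1  2  3  4  4  4  4  4  5  6  7  8
  R[9]: 1  2  3  4  5  5  5  5  6  7  8  9
  R[10]: 1  2  3  4  5  5  6  6  7  8  9  10
  R[11]: 1  2  3  4  5  5  6  7  8  9  10  11
  R[12]: 1  2  3  4  5  6  7  8  9  10  11  12

the unique w with this rank table is (9, 12, 2, 4, 1, 3, 11, 10, 5, 7, 8, 6).

|D(w)|=32, |Ess(w)|=7:

[(2, 8, 0), (2, 11, 1), (4, 1, 0), (4, 3, 1), (7, 10, 5), (8, 8, 4), (11, 6, 5)]


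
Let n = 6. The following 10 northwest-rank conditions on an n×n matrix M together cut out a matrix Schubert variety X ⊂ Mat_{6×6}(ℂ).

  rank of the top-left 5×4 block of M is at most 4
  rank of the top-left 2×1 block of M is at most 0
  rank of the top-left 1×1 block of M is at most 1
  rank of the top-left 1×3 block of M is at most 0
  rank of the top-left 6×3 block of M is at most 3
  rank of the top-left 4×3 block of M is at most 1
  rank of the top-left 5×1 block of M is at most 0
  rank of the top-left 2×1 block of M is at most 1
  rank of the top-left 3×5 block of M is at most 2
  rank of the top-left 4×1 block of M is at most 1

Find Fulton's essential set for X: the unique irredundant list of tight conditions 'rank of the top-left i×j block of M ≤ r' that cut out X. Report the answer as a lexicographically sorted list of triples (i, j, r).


Rank table r_w(6×6) implied by the 10 constraints:

  0 | 0 | 0 | 1 | 1 | 1
  0 | 1 | 1 | 2 | 2 | 2
  0 | 1 | 1 | 2 | 2 | 3
  0 | 1 | 1 | 2 | 3 | 4
  0 | 1 | 2 | 3 | 4 | 5
  1 | 2 | 3 | 4 | 5 | 6

hence w(1..6) = (4, 2, 6, 5, 3, 1).

4 SE-corners of the 10-cell Rothe diagram give Ess(w):

[(1, 3, 0), (3, 5, 2), (4, 3, 1), (5, 1, 0)]


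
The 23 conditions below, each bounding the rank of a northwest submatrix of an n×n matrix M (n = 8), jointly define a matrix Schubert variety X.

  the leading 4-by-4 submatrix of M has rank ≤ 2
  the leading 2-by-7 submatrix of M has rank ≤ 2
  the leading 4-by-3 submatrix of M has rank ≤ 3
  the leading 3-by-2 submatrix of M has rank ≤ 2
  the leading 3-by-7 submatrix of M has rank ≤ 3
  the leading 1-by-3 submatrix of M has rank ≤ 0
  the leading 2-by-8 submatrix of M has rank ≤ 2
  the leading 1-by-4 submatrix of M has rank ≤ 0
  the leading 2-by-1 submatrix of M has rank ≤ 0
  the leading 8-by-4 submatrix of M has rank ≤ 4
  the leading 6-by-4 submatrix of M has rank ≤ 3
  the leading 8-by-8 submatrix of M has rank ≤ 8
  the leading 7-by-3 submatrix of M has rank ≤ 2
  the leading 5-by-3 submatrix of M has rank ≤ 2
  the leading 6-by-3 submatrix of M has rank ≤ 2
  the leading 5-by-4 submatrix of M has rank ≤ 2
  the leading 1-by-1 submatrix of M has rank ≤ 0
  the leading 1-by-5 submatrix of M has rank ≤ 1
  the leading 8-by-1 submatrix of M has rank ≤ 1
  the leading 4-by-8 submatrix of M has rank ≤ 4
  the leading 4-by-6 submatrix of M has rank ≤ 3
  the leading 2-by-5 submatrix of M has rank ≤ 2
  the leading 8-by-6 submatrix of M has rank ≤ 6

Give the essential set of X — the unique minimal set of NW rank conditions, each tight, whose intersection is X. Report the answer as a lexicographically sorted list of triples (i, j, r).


Computing R[i][j] = min implied NW-rank bound (n=8, 23 conditions):

  i=1: 0  0  0  0  1  1  1  1
  i=2: 0  1  1  1  2  2  2  2
  i=3: 1  2  2  2  3  3  3  3
  i=4: 1  2  2  2  3  3  4  4
  i=5: 1  2  2  2  3  4  5  5
  i=6: 1  2  2  3  4  5  6  6
  i=7: 1  2  2  3  4  5  6  7
  i=8: 1  2  3  4  5  6  7  8

reading off 1-entries of Δ²R: w = (5, 2, 1, 7, 6, 4, 8, 3).

ℓ(w)=12; the 5 essential cells (i,j,r):

[(1, 4, 0), (2, 1, 0), (4, 6, 3), (5, 4, 2), (7, 3, 2)]


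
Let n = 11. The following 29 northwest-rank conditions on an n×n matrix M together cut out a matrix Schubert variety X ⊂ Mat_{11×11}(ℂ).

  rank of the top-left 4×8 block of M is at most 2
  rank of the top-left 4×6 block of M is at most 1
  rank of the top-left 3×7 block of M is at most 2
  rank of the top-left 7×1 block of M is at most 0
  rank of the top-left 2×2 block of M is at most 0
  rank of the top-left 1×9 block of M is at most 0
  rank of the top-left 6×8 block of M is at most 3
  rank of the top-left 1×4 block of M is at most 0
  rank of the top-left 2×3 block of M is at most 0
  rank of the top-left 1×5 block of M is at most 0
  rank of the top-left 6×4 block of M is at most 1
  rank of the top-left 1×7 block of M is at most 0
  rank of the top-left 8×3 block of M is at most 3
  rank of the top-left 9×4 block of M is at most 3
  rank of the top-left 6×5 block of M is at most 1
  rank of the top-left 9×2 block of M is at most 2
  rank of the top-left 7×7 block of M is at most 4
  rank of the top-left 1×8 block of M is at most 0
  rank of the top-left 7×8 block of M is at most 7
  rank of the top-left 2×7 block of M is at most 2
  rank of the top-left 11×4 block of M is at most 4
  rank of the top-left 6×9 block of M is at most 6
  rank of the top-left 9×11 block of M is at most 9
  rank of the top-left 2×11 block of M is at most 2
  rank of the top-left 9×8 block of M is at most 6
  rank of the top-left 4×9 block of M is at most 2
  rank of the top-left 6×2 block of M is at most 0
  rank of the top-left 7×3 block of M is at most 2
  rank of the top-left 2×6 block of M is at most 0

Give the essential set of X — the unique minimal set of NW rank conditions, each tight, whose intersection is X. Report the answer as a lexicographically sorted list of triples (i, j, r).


Recovering R(i,j) via the rank-extension bound from the 29 conditions:

  row 1: 0  0  0  0  0  0  0  0  0  1  1
  row 2: 0  0  0  0  0  0  1  1  1  2  2
  row 3: 0  0  1  1  1  1  2  2  2  3  3
  row 4: 0  0  1  1  1  1  2  2  2  3  4
  row 5: 0  0  1  1  1  2  3  3  3  4  5
  row 6: 0  0  1  1  1  2  3  3  4  5  6
  row 7: 0  1  2  2  2  3  4  4  5  6  7
  row 8: 1  2  3  3  3  4  5  5  6  7  8
  row 9: 1  2  3  3  4  5  6  6  7  8  9
  row 10: 1  2  3  4  5  6  7  7  8  9  10
  row 11: 1  2  3  4  5  6  7  8  9  10  11

hence w(1..11) = (10, 7, 3, 11, 6, 9, 2, 1, 5, 4, 8).

Rothe diagram D(w) (35 cells), 9 SE-corners (essential conditions):

[(1, 9, 0), (2, 6, 0), (4, 6, 1), (4, 9, 2), (6, 2, 0), (6, 5, 1), (6, 8, 3), (7, 1, 0), (9, 4, 3)]


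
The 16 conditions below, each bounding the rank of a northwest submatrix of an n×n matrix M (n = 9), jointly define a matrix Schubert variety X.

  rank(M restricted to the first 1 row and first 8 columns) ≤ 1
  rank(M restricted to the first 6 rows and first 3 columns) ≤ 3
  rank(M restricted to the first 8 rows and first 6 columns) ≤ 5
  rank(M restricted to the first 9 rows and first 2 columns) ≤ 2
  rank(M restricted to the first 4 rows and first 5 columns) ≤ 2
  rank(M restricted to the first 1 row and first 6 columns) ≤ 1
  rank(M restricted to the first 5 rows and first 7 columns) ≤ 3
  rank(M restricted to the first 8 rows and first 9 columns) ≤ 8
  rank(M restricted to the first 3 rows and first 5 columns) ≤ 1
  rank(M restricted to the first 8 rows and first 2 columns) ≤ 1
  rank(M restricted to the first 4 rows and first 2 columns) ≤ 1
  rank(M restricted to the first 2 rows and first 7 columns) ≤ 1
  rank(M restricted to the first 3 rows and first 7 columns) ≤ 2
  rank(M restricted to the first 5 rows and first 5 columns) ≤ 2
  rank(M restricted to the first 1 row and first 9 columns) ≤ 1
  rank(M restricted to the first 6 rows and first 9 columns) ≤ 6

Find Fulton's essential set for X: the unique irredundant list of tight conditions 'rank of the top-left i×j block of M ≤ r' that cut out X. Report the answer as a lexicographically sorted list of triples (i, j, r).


Reconstructing r_w from the 16 given conditions:

  1, 1, 1, 1, 1, 1, 1, 1, 1
  1, 1, 1, 1, 1, 1, 1, 2, 2
  1, 1, 1, 1, 1, 2, 2, 3, 3
  1, 1, 2, 2, 2, 3, 3, 4, 4
  1, 1, 2, 2, 2, 3, 3, 4, 5
  1, 1, 2, 3, 3, 4, 4, 5, 6
  1, 1, 2, 3, 4, 5, 5, 6, 7
  1, 1, 2, 3, 4, 5, 6, 7, 8
  1, 2, 3, 4, 5, 6, 7, 8, 9

so w = (1, 8, 6, 3, 9, 4, 5, 7, 2).

D(w) has 18 cells with 5 SE-corners; essential set:

[(2, 7, 1), (3, 5, 1), (5, 5, 2), (5, 7, 3), (8, 2, 1)]


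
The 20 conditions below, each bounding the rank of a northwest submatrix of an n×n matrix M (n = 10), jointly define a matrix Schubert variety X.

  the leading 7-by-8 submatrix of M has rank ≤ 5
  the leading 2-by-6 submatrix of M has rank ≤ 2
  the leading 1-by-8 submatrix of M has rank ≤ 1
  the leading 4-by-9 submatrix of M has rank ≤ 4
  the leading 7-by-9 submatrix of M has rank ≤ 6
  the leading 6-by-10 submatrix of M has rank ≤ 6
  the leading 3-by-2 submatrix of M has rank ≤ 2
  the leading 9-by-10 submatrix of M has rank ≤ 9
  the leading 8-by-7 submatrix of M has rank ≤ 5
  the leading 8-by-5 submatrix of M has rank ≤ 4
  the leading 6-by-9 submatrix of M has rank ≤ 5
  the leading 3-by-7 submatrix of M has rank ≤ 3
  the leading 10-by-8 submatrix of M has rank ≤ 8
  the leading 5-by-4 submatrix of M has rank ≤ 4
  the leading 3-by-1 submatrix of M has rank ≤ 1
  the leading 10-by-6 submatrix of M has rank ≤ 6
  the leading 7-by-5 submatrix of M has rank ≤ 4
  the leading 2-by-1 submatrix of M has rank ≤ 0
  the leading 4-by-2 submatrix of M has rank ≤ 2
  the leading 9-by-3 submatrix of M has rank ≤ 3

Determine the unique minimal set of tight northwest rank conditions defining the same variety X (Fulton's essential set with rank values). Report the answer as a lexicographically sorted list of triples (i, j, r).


The tightest implied rank at each (i,j), from the 20 conditions:

  R[1]: 0 1 1 1 1 1 1 1 1 1
  R[2]: 0 1 2 2 2 2 2 2 2 2
  R[3]: 1 2 3 3 3 3 3 3 3 3
  R[4]: 1 2 3 4 4 4 4 4 4 4
  R[5]: 1 2 3 4 4 5 5 5 5 5
  R[6]: 1 2 3 4 4 5 5 5 5 6
  R[7]: 1 2 3 4 4 5 5 5 6 7
  R[8]: 1 2 3 4 4 5 5 6 7 8
  R[9]: 1 2 3 4 5 6 6 7 8 9
  R[10]: 1 2 3 4 5 6 7 8 9 10

second differences of R give the permutation w = (2, 3, 1, 4, 6, 10, 9, 8, 5, 7).

|D(w)|=12, |Ess(w)|=5:

[(2, 1, 0), (6, 9, 5), (7, 8, 5), (8, 5, 4), (8, 7, 5)]
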